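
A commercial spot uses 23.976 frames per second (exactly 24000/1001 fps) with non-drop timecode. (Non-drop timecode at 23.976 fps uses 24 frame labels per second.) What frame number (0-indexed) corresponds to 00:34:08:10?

Total seconds to the label: (0 × 3600 + 34 × 60 + 8) = 2048.
Frame index = 2048 × 24 + 10 = 49162.

frame 49162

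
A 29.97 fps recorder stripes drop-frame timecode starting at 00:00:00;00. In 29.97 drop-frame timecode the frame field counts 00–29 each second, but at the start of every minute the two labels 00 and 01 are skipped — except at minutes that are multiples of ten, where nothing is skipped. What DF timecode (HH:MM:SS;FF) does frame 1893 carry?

Ten DF minutes hold 17982 frames, so frame 1893 lies in block 0 (frames 0–17981) with 1893 frames into that block.
The block's first minute is 1800 frames and the rest 1798 each; 1893 frames reaches minute 1, so 0 × 18 + 1 × 2 = 2 labels have been skipped so far.
Adding those back, label number 1893 + 2 = 1895 at 30 labels/s is 63 s + 5 f = 0 h 1 min 3 s frame 5, i.e. 00:01:03;05.

00:01:03;05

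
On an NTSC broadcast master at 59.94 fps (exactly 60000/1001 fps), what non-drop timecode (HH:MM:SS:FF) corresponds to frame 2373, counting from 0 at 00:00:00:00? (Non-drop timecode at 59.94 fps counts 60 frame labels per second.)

00:00:39:33

2373 ÷ 60 = 39 full seconds, remainder 33 frames.
39 s = 0 h 0 min 39 s.
Timecode: 00:00:39:33.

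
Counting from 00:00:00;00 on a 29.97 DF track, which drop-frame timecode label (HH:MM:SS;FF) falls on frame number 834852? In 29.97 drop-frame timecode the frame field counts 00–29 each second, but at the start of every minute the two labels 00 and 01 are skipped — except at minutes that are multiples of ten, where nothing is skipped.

Ten DF minutes hold 17982 frames, so frame 834852 lies in block 46 (frames 827172–845153) with 7680 frames into that block.
The block's first minute is 1800 frames and the rest 1798 each; 7680 frames reaches minute 4, so 46 × 18 + 4 × 2 = 836 labels have been skipped so far.
Adding those back, label number 834852 + 836 = 835688 at 30 labels/s is 27856 s + 8 f = 7 h 44 min 16 s frame 8, i.e. 07:44:16;08.

07:44:16;08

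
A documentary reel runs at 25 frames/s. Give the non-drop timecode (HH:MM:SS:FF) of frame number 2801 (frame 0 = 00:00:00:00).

00:01:52:01

2801 ÷ 25 = 112 full seconds, remainder 1 frame.
112 s = 0 h 1 min 52 s.
Timecode: 00:01:52:01.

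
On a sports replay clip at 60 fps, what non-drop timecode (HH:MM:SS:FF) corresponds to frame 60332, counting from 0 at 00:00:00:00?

00:16:45:32

60332 ÷ 60 = 1005 full seconds, remainder 32 frames.
1005 s = 0 h 16 min 45 s.
Timecode: 00:16:45:32.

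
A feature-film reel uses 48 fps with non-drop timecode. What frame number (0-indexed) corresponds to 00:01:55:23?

Total seconds to the label: (0 × 3600 + 1 × 60 + 55) = 115.
Frame index = 115 × 48 + 23 = 5543.

frame 5543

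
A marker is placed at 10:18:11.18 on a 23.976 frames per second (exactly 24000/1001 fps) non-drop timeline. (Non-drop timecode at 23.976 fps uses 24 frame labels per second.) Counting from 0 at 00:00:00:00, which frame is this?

frame 890202

Total seconds to the label: (10 × 3600 + 18 × 60 + 11) = 37091.
Frame index = 37091 × 24 + 18 = 890202.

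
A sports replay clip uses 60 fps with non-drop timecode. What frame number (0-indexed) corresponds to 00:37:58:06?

136686

Total seconds to the label: (0 × 3600 + 37 × 60 + 58) = 2278.
Frame index = 2278 × 60 + 6 = 136686.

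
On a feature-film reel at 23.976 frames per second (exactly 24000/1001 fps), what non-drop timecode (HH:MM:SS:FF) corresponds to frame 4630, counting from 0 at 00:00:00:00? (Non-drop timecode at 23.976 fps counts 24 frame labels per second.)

00:03:12:22

4630 ÷ 24 = 192 full seconds, remainder 22 frames.
192 s = 0 h 3 min 12 s.
Timecode: 00:03:12:22.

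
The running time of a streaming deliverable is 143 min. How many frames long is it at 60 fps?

514800 frames

143 min = 8580 s.
Frames = 8580 × 60 = 514800.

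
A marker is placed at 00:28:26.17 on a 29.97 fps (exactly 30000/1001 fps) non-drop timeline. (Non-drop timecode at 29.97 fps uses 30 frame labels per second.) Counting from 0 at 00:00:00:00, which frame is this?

frame 51197

Total seconds to the label: (0 × 3600 + 28 × 60 + 26) = 1706.
Frame index = 1706 × 30 + 17 = 51197.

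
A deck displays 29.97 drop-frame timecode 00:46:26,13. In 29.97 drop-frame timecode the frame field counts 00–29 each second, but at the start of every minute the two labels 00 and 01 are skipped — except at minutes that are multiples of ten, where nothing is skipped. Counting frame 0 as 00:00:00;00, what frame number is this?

Complete 10-minute blocks: 4, each 17982 frames → 71928.
Remaining 6 whole minutes in the current block: 1800 + 5 × 1798 = 10790 frames.
Within the current minute: 26 × 30 + 13 − 2 = 791 (labels ;00/;01 skipped at this minute). Total = 71928 + 10790 + 791 = 83509.

83509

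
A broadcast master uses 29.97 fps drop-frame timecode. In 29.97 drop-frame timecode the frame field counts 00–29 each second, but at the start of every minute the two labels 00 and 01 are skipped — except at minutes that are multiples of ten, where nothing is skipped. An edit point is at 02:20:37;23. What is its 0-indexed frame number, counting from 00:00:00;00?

252881

Complete 10-minute blocks: 14, each 17982 frames → 251748.
Remaining 0 whole minutes in the current block: 0 frames.
Within the current minute: 37 × 30 + 23 = 1133. Total = 251748 + 0 + 1133 = 252881.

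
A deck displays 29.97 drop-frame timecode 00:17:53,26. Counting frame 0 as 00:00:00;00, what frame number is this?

Complete 10-minute blocks: 1, each 17982 frames → 17982.
Remaining 7 whole minutes in the current block: 1800 + 6 × 1798 = 12588 frames.
Within the current minute: 53 × 30 + 26 − 2 = 1614 (labels ;00/;01 skipped at this minute). Total = 17982 + 12588 + 1614 = 32184.

32184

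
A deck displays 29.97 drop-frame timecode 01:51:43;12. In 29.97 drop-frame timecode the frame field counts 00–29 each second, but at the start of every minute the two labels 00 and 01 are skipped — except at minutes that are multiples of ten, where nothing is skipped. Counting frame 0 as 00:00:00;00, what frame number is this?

As if non-drop at 30 labels/s: (1 × 3600 + 51 × 60 + 43) × 30 + 12 = 201102.
Minute boundaries passed: 111; those not divisible by 10: 111 − 11 = 100; dropped labels = 2 × 100 = 200.
Actual frame index = 201102 − 200 = 200902.

200902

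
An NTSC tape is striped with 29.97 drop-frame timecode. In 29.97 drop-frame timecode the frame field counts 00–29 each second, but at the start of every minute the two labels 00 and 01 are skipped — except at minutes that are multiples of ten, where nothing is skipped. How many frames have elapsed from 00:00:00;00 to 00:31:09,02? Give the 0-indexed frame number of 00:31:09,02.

Complete 10-minute blocks: 3, each 17982 frames → 53946.
Remaining 1 whole minute in the current block: 1800 + 0 × 1798 = 1800 frames.
Within the current minute: 9 × 30 + 2 − 2 = 270 (labels ;00/;01 skipped at this minute). Total = 53946 + 1800 + 270 = 56016.

56016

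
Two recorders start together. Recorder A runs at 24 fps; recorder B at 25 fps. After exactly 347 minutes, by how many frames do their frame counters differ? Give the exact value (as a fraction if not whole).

20820 frames

347 min = 20820 s.
A emits 24 × 20820 = 499680 frames; B emits 25 × 20820 = 520500.
Difference = 20820 frames; B is ahead of A.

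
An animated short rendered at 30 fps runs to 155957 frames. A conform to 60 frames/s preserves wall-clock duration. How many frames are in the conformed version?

Target frames = source frames × (target rate / source rate) = 155957 × (60)/(30) = 155957 × 2 = 311914.

311914 frames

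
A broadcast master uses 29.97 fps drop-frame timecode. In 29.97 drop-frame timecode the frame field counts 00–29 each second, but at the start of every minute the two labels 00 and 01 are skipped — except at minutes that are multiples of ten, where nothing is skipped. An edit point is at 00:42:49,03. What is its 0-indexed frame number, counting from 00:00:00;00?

76997

Complete 10-minute blocks: 4, each 17982 frames → 71928.
Remaining 2 whole minutes in the current block: 1800 + 1 × 1798 = 3598 frames.
Within the current minute: 49 × 30 + 3 − 2 = 1471 (labels ;00/;01 skipped at this minute). Total = 71928 + 3598 + 1471 = 76997.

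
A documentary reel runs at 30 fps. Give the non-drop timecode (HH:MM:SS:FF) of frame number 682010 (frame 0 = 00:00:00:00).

06:18:53:20

682010 ÷ 30 = 22733 full seconds, remainder 20 frames.
22733 s = 6 h 18 min 53 s.
Timecode: 06:18:53:20.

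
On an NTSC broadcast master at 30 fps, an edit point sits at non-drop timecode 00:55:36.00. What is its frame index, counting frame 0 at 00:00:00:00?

Total seconds to the label: (0 × 3600 + 55 × 60 + 36) = 3336.
Frame index = 3336 × 30 + 0 = 100080.

100080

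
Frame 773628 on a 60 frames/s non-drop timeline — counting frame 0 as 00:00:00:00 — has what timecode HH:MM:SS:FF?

03:34:53:48

773628 ÷ 60 = 12893 full seconds, remainder 48 frames.
12893 s = 3 h 34 min 53 s.
Timecode: 03:34:53:48.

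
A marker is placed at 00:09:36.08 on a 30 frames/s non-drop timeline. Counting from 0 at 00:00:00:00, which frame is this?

Total seconds to the label: (0 × 3600 + 9 × 60 + 36) = 576.
Frame index = 576 × 30 + 8 = 17288.

frame 17288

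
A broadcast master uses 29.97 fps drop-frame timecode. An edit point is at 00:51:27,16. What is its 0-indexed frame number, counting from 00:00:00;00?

92534

As if non-drop at 30 labels/s: (0 × 3600 + 51 × 60 + 27) × 30 + 16 = 92626.
Minute boundaries passed: 51; those not divisible by 10: 51 − 5 = 46; dropped labels = 2 × 46 = 92.
Actual frame index = 92626 − 92 = 92534.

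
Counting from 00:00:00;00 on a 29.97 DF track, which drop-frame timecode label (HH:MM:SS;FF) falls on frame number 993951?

09:12:44;25

Ten DF minutes hold 17982 frames, so frame 993951 lies in block 55 (frames 989010–1006991) with 4941 frames into that block.
The block's first minute is 1800 frames and the rest 1798 each; 4941 frames reaches minute 2, so 55 × 18 + 2 × 2 = 994 labels have been skipped so far.
Adding those back, label number 993951 + 994 = 994945 at 30 labels/s is 33164 s + 25 f = 9 h 12 min 44 s frame 25, i.e. 09:12:44;25.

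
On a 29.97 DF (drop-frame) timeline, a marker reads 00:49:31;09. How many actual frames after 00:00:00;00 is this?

Complete 10-minute blocks: 4, each 17982 frames → 71928.
Remaining 9 whole minutes in the current block: 1800 + 8 × 1798 = 16184 frames.
Within the current minute: 31 × 30 + 9 − 2 = 937 (labels ;00/;01 skipped at this minute). Total = 71928 + 16184 + 937 = 89049.

89049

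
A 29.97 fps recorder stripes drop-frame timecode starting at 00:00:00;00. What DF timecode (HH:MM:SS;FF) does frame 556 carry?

00:00:18;16

Ten DF minutes hold 17982 frames, so frame 556 lies in block 0 (frames 0–17981) with 556 frames into that block.
The block's first minute is 1800 frames and the rest 1798 each; 556 frames reaches minute 0, so 0 × 18 + 0 × 2 = 0 labels have been skipped so far.
Adding those back, label number 556 + 0 = 556 at 30 labels/s is 18 s + 16 f = 0 h 0 min 18 s frame 16, i.e. 00:00:18;16.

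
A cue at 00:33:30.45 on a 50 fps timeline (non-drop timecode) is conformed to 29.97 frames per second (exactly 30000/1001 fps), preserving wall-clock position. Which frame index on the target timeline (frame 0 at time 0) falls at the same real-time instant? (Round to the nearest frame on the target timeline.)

Source frame index: (0×3600 + 33×60 + 30) × 50 + 45 = 100545.
Real time: 100545 / (50) = 20109/10 s.
Target frame: (20109/10) × (30000/1001) = 60327000/1001 ≈ 60266.733 → 60267.

frame 60267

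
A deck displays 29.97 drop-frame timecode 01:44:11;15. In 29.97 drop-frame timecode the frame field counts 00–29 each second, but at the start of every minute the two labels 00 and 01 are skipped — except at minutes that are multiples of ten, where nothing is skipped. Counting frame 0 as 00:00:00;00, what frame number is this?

Complete 10-minute blocks: 10, each 17982 frames → 179820.
Remaining 4 whole minutes in the current block: 1800 + 3 × 1798 = 7194 frames.
Within the current minute: 11 × 30 + 15 − 2 = 343 (labels ;00/;01 skipped at this minute). Total = 179820 + 7194 + 343 = 187357.

187357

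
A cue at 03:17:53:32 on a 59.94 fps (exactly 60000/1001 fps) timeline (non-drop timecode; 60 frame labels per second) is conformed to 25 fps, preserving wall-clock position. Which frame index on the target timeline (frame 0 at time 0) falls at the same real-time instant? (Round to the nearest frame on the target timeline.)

frame 297135

Source frame index: (3×3600 + 17×60 + 53) × 60 + 32 = 712412.
Real time: 712412 / (60000/1001) = 178281103/15000 s.
Target frame: (178281103/15000) × (25) = 178281103/600 ≈ 297135.172 → 297135.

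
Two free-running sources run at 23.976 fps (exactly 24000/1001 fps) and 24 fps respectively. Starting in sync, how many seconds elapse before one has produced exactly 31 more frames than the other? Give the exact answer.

31031/24 seconds

The gap grows by |24 − 24000/1001| = 24/1001 frames per second.
Time for a 31-frame gap: 31 ÷ (24/1001) = 31031/24 s.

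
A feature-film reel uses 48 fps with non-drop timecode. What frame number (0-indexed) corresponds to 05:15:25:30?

Total seconds to the label: (5 × 3600 + 15 × 60 + 25) = 18925.
Frame index = 18925 × 48 + 30 = 908430.

908430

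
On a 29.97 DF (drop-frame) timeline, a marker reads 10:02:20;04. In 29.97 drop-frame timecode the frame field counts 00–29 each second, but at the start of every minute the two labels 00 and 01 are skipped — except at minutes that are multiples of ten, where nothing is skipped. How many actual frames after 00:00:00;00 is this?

Complete 10-minute blocks: 60, each 17982 frames → 1078920.
Remaining 2 whole minutes in the current block: 1800 + 1 × 1798 = 3598 frames.
Within the current minute: 20 × 30 + 4 − 2 = 602 (labels ;00/;01 skipped at this minute). Total = 1078920 + 3598 + 602 = 1083120.

1083120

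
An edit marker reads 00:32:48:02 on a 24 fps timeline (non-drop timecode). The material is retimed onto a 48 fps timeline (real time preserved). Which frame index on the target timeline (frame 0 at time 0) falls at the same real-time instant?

Source frame index: (0×3600 + 32×60 + 48) × 24 + 2 = 47234.
Real time: 47234 / (24) = 23617/12 s.
Target frame: (23617/12) × (48) = 94468.

frame 94468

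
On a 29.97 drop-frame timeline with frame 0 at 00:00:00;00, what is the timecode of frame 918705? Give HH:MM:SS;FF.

08:30:54;03

Ten DF minutes hold 17982 frames, so frame 918705 lies in block 51 (frames 917082–935063) with 1623 frames into that block.
The block's first minute is 1800 frames and the rest 1798 each; 1623 frames reaches minute 0, so 51 × 18 + 0 × 2 = 918 labels have been skipped so far.
Adding those back, label number 918705 + 918 = 919623 at 30 labels/s is 30654 s + 3 f = 8 h 30 min 54 s frame 3, i.e. 08:30:54;03.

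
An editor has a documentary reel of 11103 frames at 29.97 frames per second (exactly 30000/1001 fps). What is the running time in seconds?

370.4701 seconds

Running time = 11103 / (30000/1001) = 370.4701 s.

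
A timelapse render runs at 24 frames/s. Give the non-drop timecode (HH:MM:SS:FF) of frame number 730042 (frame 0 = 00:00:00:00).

730042 ÷ 24 = 30418 full seconds, remainder 10 frames.
30418 s = 8 h 26 min 58 s.
Timecode: 08:26:58:10.

08:26:58:10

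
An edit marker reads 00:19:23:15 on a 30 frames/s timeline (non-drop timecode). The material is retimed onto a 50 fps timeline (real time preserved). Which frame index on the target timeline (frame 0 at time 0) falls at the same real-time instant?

frame 58175

Source frame index: (0×3600 + 19×60 + 23) × 30 + 15 = 34905.
Real time: 34905 / (30) = 2327/2 s.
Target frame: (2327/2) × (50) = 58175.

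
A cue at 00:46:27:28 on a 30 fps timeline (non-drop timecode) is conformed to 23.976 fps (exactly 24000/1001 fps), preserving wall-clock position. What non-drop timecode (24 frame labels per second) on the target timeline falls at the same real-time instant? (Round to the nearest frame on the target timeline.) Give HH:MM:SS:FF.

Source frame index: (0×3600 + 46×60 + 27) × 30 + 28 = 83638.
Real time: 83638 / (30) = 41819/15 s.
Target frame: (41819/15) × (24000/1001) = 66910400/1001 ≈ 66843.556 → 66844.
At 24 labels/s: frame 66844 → 00:46:25:04.

00:46:25:04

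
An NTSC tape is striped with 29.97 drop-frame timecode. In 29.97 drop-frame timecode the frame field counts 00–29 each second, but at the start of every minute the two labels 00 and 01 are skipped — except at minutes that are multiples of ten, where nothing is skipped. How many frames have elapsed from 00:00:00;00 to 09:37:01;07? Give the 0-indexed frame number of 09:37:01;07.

Complete 10-minute blocks: 57, each 17982 frames → 1024974.
Remaining 7 whole minutes in the current block: 1800 + 6 × 1798 = 12588 frames.
Within the current minute: 1 × 30 + 7 − 2 = 35 (labels ;00/;01 skipped at this minute). Total = 1024974 + 12588 + 35 = 1037597.

1037597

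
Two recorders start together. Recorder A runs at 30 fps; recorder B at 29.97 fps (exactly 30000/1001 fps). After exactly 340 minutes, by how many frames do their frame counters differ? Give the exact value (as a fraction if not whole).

340 min = 20400 s.
A emits 30 × 20400 = 612000 frames; B emits 30000/1001 × 20400 = 612000000/1001.
Difference = 612000/1001 frames (≈ 611.3886); B is behind A.

612000/1001 frames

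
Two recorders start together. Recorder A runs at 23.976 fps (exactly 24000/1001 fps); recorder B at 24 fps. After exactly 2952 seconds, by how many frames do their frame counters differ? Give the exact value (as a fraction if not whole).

A emits 24000/1001 × 2952 = 70848000/1001 frames; B emits 24 × 2952 = 70848.
Difference = 70848/1001 frames (≈ 70.7772); B is ahead of A.

70848/1001 frames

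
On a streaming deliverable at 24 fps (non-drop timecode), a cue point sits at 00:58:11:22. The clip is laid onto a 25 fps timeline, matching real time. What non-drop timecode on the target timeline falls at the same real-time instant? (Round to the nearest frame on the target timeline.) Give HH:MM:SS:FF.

00:58:11:23

Source frame index: (0×3600 + 58×60 + 11) × 24 + 22 = 83806.
Real time: 83806 / (24) = 41903/12 s.
Target frame: (41903/12) × (25) = 1047575/12 ≈ 87297.917 → 87298.
At 25 labels/s: frame 87298 → 00:58:11:23.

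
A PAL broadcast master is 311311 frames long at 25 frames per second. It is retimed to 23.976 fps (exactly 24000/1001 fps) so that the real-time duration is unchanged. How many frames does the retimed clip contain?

Target frames = source frames × (target rate / source rate) = 311311 × (24000/1001)/(25) = 311311 × 960/1001 = 298560.

298560 frames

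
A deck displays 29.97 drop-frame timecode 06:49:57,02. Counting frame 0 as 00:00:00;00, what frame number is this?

737174

Complete 10-minute blocks: 40, each 17982 frames → 719280.
Remaining 9 whole minutes in the current block: 1800 + 8 × 1798 = 16184 frames.
Within the current minute: 57 × 30 + 2 − 2 = 1710 (labels ;00/;01 skipped at this minute). Total = 719280 + 16184 + 1710 = 737174.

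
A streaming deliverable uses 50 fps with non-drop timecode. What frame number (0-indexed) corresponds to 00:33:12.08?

Total seconds to the label: (0 × 3600 + 33 × 60 + 12) = 1992.
Frame index = 1992 × 50 + 8 = 99608.

frame 99608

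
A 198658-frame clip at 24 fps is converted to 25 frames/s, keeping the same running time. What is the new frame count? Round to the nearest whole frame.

206935 frames

Frames at target rate = 198658 × (25) / (24) = 2483225/12 ≈ 206935.417.
Nearest whole frame: 206935.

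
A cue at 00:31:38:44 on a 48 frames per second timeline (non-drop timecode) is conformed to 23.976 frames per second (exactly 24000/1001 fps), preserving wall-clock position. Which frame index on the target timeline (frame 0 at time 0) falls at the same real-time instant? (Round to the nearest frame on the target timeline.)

Source frame index: (0×3600 + 31×60 + 38) × 48 + 44 = 91148.
Real time: 91148 / (48) = 22787/12 s.
Target frame: (22787/12) × (24000/1001) = 45574000/1001 ≈ 45528.472 → 45528.

frame 45528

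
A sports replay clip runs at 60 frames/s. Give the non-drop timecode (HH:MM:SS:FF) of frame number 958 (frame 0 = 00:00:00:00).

00:00:15:58

958 ÷ 60 = 15 full seconds, remainder 58 frames.
15 s = 0 h 0 min 15 s.
Timecode: 00:00:15:58.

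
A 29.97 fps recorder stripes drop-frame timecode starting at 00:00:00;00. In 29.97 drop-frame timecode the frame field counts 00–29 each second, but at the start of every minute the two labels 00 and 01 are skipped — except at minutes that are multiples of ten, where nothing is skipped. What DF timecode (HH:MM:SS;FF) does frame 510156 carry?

Each 10-minute DF block holds 10 × 60 × 30 − 9 × 2 = 17982 frames. 510156 ÷ 17982 → 28 full blocks, remainder 6660.
Within the partial block the first minute is 1800 frames and each further minute 1798, so 3 further minute boundaries passed. Total skipped labels = 18 × 28 + 2 × 3 = 510.
Non-drop label index = 510156 + 510 = 510666; at 30 labels/s that is 04:43:42:06, i.e. DF 04:43:42;06.

04:43:42;06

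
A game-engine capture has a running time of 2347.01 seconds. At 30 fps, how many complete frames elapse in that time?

70410 frames

Frames = 2347.01 × 30 = 704103/10 ≈ 70410.3000.
Complete frames: 70410.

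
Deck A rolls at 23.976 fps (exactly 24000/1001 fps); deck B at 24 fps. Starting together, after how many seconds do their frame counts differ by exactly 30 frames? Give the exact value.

The gap grows by |24 − 24000/1001| = 24/1001 frames per second.
Time for a 30-frame gap: 30 ÷ (24/1001) = 1251.25 s.

1251.25 seconds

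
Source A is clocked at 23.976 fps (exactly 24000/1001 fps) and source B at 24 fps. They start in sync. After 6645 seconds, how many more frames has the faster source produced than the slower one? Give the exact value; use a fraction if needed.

A emits 24000/1001 × 6645 = 159480000/1001 frames; B emits 24 × 6645 = 159480.
Difference = 159480/1001 frames (≈ 159.3207); B is ahead of A.

159480/1001 frames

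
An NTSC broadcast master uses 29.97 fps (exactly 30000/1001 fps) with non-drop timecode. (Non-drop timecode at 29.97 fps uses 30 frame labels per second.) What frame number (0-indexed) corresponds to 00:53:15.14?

Total seconds to the label: (0 × 3600 + 53 × 60 + 15) = 3195.
Frame index = 3195 × 30 + 14 = 95864.

95864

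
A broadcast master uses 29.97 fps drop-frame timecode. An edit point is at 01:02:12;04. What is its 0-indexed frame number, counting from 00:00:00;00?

111852

As if non-drop at 30 labels/s: (1 × 3600 + 2 × 60 + 12) × 30 + 4 = 111964.
Minute boundaries passed: 62; those not divisible by 10: 62 − 6 = 56; dropped labels = 2 × 56 = 112.
Actual frame index = 111964 − 112 = 111852.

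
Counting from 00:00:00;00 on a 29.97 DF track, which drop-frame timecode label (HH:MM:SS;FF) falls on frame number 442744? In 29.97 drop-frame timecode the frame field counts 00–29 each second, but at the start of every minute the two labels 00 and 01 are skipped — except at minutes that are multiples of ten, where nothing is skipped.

Ten DF minutes hold 17982 frames, so frame 442744 lies in block 24 (frames 431568–449549) with 11176 frames into that block.
The block's first minute is 1800 frames and the rest 1798 each; 11176 frames reaches minute 6, so 24 × 18 + 6 × 2 = 444 labels have been skipped so far.
Adding those back, label number 442744 + 444 = 443188 at 30 labels/s is 14772 s + 28 f = 4 h 6 min 12 s frame 28, i.e. 04:06:12;28.

04:06:12;28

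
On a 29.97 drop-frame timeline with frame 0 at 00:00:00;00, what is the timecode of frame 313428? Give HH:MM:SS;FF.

02:54:18;02

Ten DF minutes hold 17982 frames, so frame 313428 lies in block 17 (frames 305694–323675) with 7734 frames into that block.
The block's first minute is 1800 frames and the rest 1798 each; 7734 frames reaches minute 4, so 17 × 18 + 4 × 2 = 314 labels have been skipped so far.
Adding those back, label number 313428 + 314 = 313742 at 30 labels/s is 10458 s + 2 f = 2 h 54 min 18 s frame 2, i.e. 02:54:18;02.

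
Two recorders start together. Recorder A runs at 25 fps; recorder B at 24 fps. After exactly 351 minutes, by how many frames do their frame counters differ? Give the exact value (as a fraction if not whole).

351 min = 21060 s.
A emits 25 × 21060 = 526500 frames; B emits 24 × 21060 = 505440.
Difference = 21060 frames; B is behind A.

21060 frames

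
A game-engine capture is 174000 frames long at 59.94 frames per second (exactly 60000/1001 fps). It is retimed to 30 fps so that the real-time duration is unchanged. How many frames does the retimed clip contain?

Target frames = source frames × (target rate / source rate) = 174000 × (30)/(60000/1001) = 174000 × 1001/2000 = 87087.

87087 frames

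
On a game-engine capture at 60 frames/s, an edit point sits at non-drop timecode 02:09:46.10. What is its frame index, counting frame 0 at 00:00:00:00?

Total seconds to the label: (2 × 3600 + 9 × 60 + 46) = 7786.
Frame index = 7786 × 60 + 10 = 467170.

467170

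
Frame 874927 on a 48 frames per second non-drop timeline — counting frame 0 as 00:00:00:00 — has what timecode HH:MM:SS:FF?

05:03:47:31

874927 ÷ 48 = 18227 full seconds, remainder 31 frames.
18227 s = 5 h 3 min 47 s.
Timecode: 05:03:47:31.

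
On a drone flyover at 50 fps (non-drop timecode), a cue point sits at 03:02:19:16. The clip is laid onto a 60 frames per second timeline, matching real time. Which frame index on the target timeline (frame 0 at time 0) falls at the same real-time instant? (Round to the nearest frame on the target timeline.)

frame 656359

Source frame index: (3×3600 + 2×60 + 19) × 50 + 16 = 546966.
Real time: 546966 / (50) = 273483/25 s.
Target frame: (273483/25) × (60) = 3281796/5 ≈ 656359.200 → 656359.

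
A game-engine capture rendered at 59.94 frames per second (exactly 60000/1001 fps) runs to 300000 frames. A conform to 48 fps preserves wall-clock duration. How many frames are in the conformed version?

240240 frames

Target frames = source frames × (target rate / source rate) = 300000 × (48)/(60000/1001) = 300000 × 1001/1250 = 240240.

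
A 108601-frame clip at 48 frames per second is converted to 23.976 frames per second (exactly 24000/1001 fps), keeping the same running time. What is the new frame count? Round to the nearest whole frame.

54246 frames

Frames at target rate = 108601 × (24000/1001) / (48) = 54300500/1001 ≈ 54246.254.
Nearest whole frame: 54246.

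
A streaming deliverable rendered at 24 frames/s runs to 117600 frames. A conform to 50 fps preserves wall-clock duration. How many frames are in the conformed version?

Target frames = source frames × (target rate / source rate) = 117600 × (50)/(24) = 117600 × 25/12 = 245000.

245000 frames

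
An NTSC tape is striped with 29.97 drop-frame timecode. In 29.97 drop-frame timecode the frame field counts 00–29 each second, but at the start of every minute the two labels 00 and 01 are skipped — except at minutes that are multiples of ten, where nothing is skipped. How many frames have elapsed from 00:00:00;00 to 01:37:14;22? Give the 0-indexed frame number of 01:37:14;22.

Complete 10-minute blocks: 9, each 17982 frames → 161838.
Remaining 7 whole minutes in the current block: 1800 + 6 × 1798 = 12588 frames.
Within the current minute: 14 × 30 + 22 − 2 = 440 (labels ;00/;01 skipped at this minute). Total = 161838 + 12588 + 440 = 174866.

174866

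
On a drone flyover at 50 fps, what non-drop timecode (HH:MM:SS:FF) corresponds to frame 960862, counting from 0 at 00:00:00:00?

960862 ÷ 50 = 19217 full seconds, remainder 12 frames.
19217 s = 5 h 20 min 17 s.
Timecode: 05:20:17:12.

05:20:17:12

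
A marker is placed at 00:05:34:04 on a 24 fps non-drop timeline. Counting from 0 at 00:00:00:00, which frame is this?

Total seconds to the label: (0 × 3600 + 5 × 60 + 34) = 334.
Frame index = 334 × 24 + 4 = 8020.

frame 8020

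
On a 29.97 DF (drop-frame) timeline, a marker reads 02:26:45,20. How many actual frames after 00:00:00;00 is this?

263906

As if non-drop at 30 labels/s: (2 × 3600 + 26 × 60 + 45) × 30 + 20 = 264170.
Minute boundaries passed: 146; those not divisible by 10: 146 − 14 = 132; dropped labels = 2 × 132 = 264.
Actual frame index = 264170 − 264 = 263906.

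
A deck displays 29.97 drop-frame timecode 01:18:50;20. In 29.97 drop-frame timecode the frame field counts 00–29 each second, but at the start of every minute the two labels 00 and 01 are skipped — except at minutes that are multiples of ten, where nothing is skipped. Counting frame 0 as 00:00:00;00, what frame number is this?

As if non-drop at 30 labels/s: (1 × 3600 + 18 × 60 + 50) × 30 + 20 = 141920.
Minute boundaries passed: 78; those not divisible by 10: 78 − 7 = 71; dropped labels = 2 × 71 = 142.
Actual frame index = 141920 − 142 = 141778.

141778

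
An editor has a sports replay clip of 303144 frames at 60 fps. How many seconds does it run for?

5052.4 seconds

Running time = 303144 / (60) = 5052.4 s.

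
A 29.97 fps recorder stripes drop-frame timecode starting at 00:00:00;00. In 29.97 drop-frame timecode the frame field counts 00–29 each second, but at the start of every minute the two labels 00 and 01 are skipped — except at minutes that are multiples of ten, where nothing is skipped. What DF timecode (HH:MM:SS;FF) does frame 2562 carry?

00:01:25;14

Ten DF minutes hold 17982 frames, so frame 2562 lies in block 0 (frames 0–17981) with 2562 frames into that block.
The block's first minute is 1800 frames and the rest 1798 each; 2562 frames reaches minute 1, so 0 × 18 + 1 × 2 = 2 labels have been skipped so far.
Adding those back, label number 2562 + 2 = 2564 at 30 labels/s is 85 s + 14 f = 0 h 1 min 25 s frame 14, i.e. 00:01:25;14.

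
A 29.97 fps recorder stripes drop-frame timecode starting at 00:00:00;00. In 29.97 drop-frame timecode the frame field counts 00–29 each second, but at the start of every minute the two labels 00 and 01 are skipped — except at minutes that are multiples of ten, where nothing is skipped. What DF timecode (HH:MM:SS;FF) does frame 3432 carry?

Each 10-minute DF block holds 10 × 60 × 30 − 9 × 2 = 17982 frames. 3432 ÷ 17982 → 0 full blocks, remainder 3432.
Within the partial block the first minute is 1800 frames and each further minute 1798, so 1 further minute boundary passed. Total skipped labels = 18 × 0 + 2 × 1 = 2.
Non-drop label index = 3432 + 2 = 3434; at 30 labels/s that is 00:01:54:14, i.e. DF 00:01:54;14.

00:01:54;14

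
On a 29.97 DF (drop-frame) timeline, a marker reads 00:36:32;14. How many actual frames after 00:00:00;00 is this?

65708

As if non-drop at 30 labels/s: (0 × 3600 + 36 × 60 + 32) × 30 + 14 = 65774.
Minute boundaries passed: 36; those not divisible by 10: 36 − 3 = 33; dropped labels = 2 × 33 = 66.
Actual frame index = 65774 − 66 = 65708.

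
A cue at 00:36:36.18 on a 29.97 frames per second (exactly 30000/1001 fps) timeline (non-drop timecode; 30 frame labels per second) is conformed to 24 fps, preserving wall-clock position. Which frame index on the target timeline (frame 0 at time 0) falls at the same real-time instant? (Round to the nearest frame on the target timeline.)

Source frame index: (0×3600 + 36×60 + 36) × 30 + 18 = 65898.
Real time: 65898 / (30000/1001) = 10993983/5000 s.
Target frame: (10993983/5000) × (24) = 32981949/625 ≈ 52771.118 → 52771.

frame 52771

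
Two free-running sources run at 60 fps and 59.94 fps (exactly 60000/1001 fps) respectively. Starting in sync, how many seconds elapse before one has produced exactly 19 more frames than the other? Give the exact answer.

The gap grows by |60000/1001 − 60| = 60/1001 frames per second.
Time for a 19-frame gap: 19 ÷ (60/1001) = 19019/60 s.

19019/60 seconds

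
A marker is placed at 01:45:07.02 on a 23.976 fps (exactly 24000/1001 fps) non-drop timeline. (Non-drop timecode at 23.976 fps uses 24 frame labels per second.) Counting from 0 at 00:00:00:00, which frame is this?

Total seconds to the label: (1 × 3600 + 45 × 60 + 7) = 6307.
Frame index = 6307 × 24 + 2 = 151370.

frame 151370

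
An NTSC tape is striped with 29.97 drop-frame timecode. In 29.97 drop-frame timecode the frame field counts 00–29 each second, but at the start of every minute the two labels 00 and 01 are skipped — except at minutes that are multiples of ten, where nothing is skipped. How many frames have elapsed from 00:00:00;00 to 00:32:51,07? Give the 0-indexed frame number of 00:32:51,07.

59079

As if non-drop at 30 labels/s: (0 × 3600 + 32 × 60 + 51) × 30 + 7 = 59137.
Minute boundaries passed: 32; those not divisible by 10: 32 − 3 = 29; dropped labels = 2 × 29 = 58.
Actual frame index = 59137 − 58 = 59079.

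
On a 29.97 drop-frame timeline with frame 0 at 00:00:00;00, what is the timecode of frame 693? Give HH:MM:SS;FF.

Each 10-minute DF block holds 10 × 60 × 30 − 9 × 2 = 17982 frames. 693 ÷ 17982 → 0 full blocks, remainder 693.
Within the partial block the first minute is 1800 frames and each further minute 1798, so 0 further minute boundaries passed. Total skipped labels = 18 × 0 + 2 × 0 = 0.
Non-drop label index = 693 + 0 = 693; at 30 labels/s that is 00:00:23:03, i.e. DF 00:00:23;03.

00:00:23;03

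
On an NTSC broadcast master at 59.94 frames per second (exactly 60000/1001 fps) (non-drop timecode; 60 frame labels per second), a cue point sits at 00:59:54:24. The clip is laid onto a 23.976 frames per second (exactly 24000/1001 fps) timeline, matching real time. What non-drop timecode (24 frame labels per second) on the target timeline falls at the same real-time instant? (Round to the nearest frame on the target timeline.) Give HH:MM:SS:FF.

Source frame index: (0×3600 + 59×60 + 54) × 60 + 24 = 215664.
Real time: 215664 / (60000/1001) = 4497493/1250 s.
Target frame: (4497493/1250) × (24000/1001) = 431328/5 ≈ 86265.600 → 86266.
At 24 labels/s: frame 86266 → 00:59:54:10.

00:59:54:10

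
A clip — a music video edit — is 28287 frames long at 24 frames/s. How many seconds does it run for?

1178.625 seconds

Running time = 28287 / (24) = 1178.625 s.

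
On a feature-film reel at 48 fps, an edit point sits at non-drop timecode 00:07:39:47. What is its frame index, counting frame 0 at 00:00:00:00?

Total seconds to the label: (0 × 3600 + 7 × 60 + 39) = 459.
Frame index = 459 × 48 + 47 = 22079.

22079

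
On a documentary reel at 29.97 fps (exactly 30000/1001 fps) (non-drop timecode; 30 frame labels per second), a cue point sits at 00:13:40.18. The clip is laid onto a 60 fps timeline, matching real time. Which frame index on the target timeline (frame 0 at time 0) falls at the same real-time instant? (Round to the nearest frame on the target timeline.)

Source frame index: (0×3600 + 13×60 + 40) × 30 + 18 = 24618.
Real time: 24618 / (30000/1001) = 4107103/5000 s.
Target frame: (4107103/5000) × (60) = 12321309/250 ≈ 49285.236 → 49285.

frame 49285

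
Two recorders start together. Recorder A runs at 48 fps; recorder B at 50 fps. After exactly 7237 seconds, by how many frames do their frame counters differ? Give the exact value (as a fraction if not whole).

14474 frames

A emits 48 × 7237 = 347376 frames; B emits 50 × 7237 = 361850.
Difference = 14474 frames; B is ahead of A.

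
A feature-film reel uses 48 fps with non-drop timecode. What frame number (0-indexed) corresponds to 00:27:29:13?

Total seconds to the label: (0 × 3600 + 27 × 60 + 29) = 1649.
Frame index = 1649 × 48 + 13 = 79165.

79165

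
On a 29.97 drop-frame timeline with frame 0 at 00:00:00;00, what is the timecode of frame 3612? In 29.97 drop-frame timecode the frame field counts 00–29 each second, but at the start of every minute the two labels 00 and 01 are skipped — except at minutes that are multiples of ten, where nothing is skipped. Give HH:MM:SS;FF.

Each 10-minute DF block holds 10 × 60 × 30 − 9 × 2 = 17982 frames. 3612 ÷ 17982 → 0 full blocks, remainder 3612.
Within the partial block the first minute is 1800 frames and each further minute 1798, so 2 further minute boundaries passed. Total skipped labels = 18 × 0 + 2 × 2 = 4.
Non-drop label index = 3612 + 4 = 3616; at 30 labels/s that is 00:02:00:16, i.e. DF 00:02:00;16.

00:02:00;16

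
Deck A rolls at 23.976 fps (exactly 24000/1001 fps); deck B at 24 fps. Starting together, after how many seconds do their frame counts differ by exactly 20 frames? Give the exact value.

5005/6 seconds

The gap grows by |24 − 24000/1001| = 24/1001 frames per second.
Time for a 20-frame gap: 20 ÷ (24/1001) = 5005/6 s.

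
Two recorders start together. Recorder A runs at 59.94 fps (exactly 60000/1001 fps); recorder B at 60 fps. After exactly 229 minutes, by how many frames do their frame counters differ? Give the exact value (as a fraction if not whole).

824400/1001 frames

229 min = 13740 s.
A emits 60000/1001 × 13740 = 824400000/1001 frames; B emits 60 × 13740 = 824400.
Difference = 824400/1001 frames (≈ 823.5764); B is ahead of A.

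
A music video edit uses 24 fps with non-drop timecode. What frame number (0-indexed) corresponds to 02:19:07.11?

200339

Total seconds to the label: (2 × 3600 + 19 × 60 + 7) = 8347.
Frame index = 8347 × 24 + 11 = 200339.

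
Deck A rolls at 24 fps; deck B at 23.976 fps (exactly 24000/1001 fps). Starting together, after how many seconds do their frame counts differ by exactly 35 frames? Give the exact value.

The gap grows by |24000/1001 − 24| = 24/1001 frames per second.
Time for a 35-frame gap: 35 ÷ (24/1001) = 35035/24 s.

35035/24 seconds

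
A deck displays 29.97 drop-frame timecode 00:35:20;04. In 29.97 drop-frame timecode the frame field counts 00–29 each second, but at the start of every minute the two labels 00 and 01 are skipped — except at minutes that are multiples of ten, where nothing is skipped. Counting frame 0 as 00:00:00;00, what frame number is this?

Complete 10-minute blocks: 3, each 17982 frames → 53946.
Remaining 5 whole minutes in the current block: 1800 + 4 × 1798 = 8992 frames.
Within the current minute: 20 × 30 + 4 − 2 = 602 (labels ;00/;01 skipped at this minute). Total = 53946 + 8992 + 602 = 63540.

63540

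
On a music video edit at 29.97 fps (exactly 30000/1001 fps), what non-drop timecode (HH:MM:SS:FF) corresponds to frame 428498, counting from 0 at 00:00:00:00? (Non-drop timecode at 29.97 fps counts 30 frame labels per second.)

03:58:03:08

428498 ÷ 30 = 14283 full seconds, remainder 8 frames.
14283 s = 3 h 58 min 3 s.
Timecode: 03:58:03:08.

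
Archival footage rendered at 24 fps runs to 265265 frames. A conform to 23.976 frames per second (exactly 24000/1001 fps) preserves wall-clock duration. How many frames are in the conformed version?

Target frames = source frames × (target rate / source rate) = 265265 × (24000/1001)/(24) = 265265 × 1000/1001 = 265000.

265000 frames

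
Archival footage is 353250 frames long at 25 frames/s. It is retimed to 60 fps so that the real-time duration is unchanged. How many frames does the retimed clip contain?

847800 frames

Target frames = source frames × (target rate / source rate) = 353250 × (60)/(25) = 353250 × 12/5 = 847800.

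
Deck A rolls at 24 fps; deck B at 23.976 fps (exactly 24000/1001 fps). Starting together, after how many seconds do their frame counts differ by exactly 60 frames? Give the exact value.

2502.5 seconds

The gap grows by |24000/1001 − 24| = 24/1001 frames per second.
Time for a 60-frame gap: 60 ÷ (24/1001) = 2502.5 s.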